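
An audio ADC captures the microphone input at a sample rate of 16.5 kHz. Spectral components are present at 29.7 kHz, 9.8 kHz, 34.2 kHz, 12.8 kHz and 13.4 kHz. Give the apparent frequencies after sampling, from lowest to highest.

fs/2 = 8.25 kHz.
29.7 kHz mod fs = 13.2 kHz.
13.2 kHz > fs/2 = 8.25 kHz, folds to fs − 13.2 kHz = 3.3 kHz.
9.8 kHz > fs/2 = 8.25 kHz, folds to fs − 9.8 kHz = 6.7 kHz.
34.2 kHz mod fs = 1.2 kHz.
1.2 kHz ≤ fs/2 = 8.25 kHz, appears at 1.2 kHz.
12.8 kHz > fs/2 = 8.25 kHz, folds to fs − 12.8 kHz = 3.7 kHz.
13.4 kHz > fs/2 = 8.25 kHz, folds to fs − 13.4 kHz = 3.1 kHz.
Distinct values: {1.2 kHz, 3.1 kHz, 3.3 kHz, 3.7 kHz, 6.7 kHz}.

1.2 kHz, 3.1 kHz, 3.3 kHz, 3.7 kHz, 6.7 kHz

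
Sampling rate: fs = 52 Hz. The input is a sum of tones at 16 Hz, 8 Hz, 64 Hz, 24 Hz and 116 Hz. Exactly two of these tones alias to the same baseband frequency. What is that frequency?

12 Hz

fs/2 = 26 Hz.
16 Hz ≤ fs/2 = 26 Hz, passes unchanged.
8 Hz ≤ fs/2 = 26 Hz, passes unchanged.
64 Hz mod fs = 12 Hz.
12 Hz ≤ fs/2 = 26 Hz, appears at 12 Hz.
24 Hz ≤ fs/2 = 26 Hz, passes unchanged.
116 Hz mod fs = 12 Hz.
12 Hz ≤ fs/2 = 26 Hz, appears at 12 Hz.
64 Hz and 116 Hz both map to 12 Hz.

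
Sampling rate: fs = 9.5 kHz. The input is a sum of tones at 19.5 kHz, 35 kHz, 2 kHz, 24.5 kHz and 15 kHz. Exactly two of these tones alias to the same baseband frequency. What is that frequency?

4 kHz

fs/2 = 4.75 kHz.
19.5 kHz mod fs = 0.5 kHz.
0.5 kHz ≤ fs/2 = 4.75 kHz, appears at 0.5 kHz.
35 kHz mod fs = 6.5 kHz.
6.5 kHz > fs/2 = 4.75 kHz, folds to fs − 6.5 kHz = 3 kHz.
2 kHz ≤ fs/2 = 4.75 kHz, passes unchanged.
24.5 kHz mod fs = 5.5 kHz.
5.5 kHz > fs/2 = 4.75 kHz, folds to fs − 5.5 kHz = 4 kHz.
15 kHz mod fs = 5.5 kHz.
5.5 kHz > fs/2 = 4.75 kHz, folds to fs − 5.5 kHz = 4 kHz.
15 kHz and 24.5 kHz both map to 4 kHz.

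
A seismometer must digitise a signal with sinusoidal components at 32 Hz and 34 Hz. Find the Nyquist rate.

Highest-frequency component: 34 Hz.
Nyquist rate = 2 × 34 Hz = 68 Hz.

68 Hz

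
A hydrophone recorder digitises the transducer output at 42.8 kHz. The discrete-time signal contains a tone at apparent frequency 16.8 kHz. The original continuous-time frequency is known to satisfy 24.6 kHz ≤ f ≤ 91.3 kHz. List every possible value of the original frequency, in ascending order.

26 kHz, 59.6 kHz, 68.8 kHz

Frequencies that alias to 16.8 kHz are k·fs ± 16.8 kHz for integer k ≥ 0.
k=0: 16.8 kHz.
k=1: 26 kHz, 59.6 kHz.
k=2: 68.8 kHz, 102.4 kHz.
k=3: 111.6 kHz, 145.2 kHz.
Within [24.6 kHz, 91.3 kHz]: 26 kHz, 59.6 kHz, 68.8 kHz.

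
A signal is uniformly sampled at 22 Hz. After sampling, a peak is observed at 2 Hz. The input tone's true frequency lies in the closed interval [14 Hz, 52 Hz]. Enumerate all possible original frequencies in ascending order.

Frequencies that alias to 2 Hz are k·fs ± 2 Hz for integer k ≥ 0.
k=0: 2 Hz.
k=1: 20 Hz, 24 Hz.
k=2: 42 Hz, 46 Hz.
k=3: 64 Hz, 68 Hz.
Within [14 Hz, 52 Hz]: 20 Hz, 24 Hz, 42 Hz, 46 Hz.

20 Hz, 24 Hz, 42 Hz, 46 Hz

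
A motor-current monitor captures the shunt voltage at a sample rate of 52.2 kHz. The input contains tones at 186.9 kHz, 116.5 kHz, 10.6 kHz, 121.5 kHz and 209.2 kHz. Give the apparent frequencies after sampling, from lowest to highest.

fs/2 = 26.1 kHz.
186.9 kHz mod fs = 30.3 kHz.
30.3 kHz > fs/2 = 26.1 kHz, folds to fs − 30.3 kHz = 21.9 kHz.
116.5 kHz mod fs = 12.1 kHz.
12.1 kHz ≤ fs/2 = 26.1 kHz, appears at 12.1 kHz.
10.6 kHz ≤ fs/2 = 26.1 kHz, passes unchanged.
121.5 kHz mod fs = 17.1 kHz.
17.1 kHz ≤ fs/2 = 26.1 kHz, appears at 17.1 kHz.
209.2 kHz mod fs = 0.4 kHz.
0.4 kHz ≤ fs/2 = 26.1 kHz, appears at 0.4 kHz.
Distinct values: {0.4 kHz, 10.6 kHz, 12.1 kHz, 17.1 kHz, 21.9 kHz}.

0.4 kHz, 10.6 kHz, 12.1 kHz, 17.1 kHz, 21.9 kHz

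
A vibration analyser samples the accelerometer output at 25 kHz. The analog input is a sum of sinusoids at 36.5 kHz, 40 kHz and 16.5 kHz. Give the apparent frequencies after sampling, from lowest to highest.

8.5 kHz, 10 kHz, 11.5 kHz

fs/2 = 12.5 kHz.
36.5 kHz mod fs = 11.5 kHz.
11.5 kHz ≤ fs/2 = 12.5 kHz, appears at 11.5 kHz.
40 kHz mod fs = 15 kHz.
15 kHz > fs/2 = 12.5 kHz, folds to fs − 15 kHz = 10 kHz.
16.5 kHz > fs/2 = 12.5 kHz, folds to fs − 16.5 kHz = 8.5 kHz.
Distinct values: {8.5 kHz, 10 kHz, 11.5 kHz}.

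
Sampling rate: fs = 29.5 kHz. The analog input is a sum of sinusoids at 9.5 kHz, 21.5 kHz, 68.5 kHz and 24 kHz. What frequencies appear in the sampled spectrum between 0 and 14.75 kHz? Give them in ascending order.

5.5 kHz, 8 kHz, 9.5 kHz

fs/2 = 14.75 kHz.
9.5 kHz ≤ fs/2 = 14.75 kHz, passes unchanged.
21.5 kHz > fs/2 = 14.75 kHz, folds to fs − 21.5 kHz = 8 kHz.
68.5 kHz mod fs = 9.5 kHz.
9.5 kHz ≤ fs/2 = 14.75 kHz, appears at 9.5 kHz.
24 kHz > fs/2 = 14.75 kHz, folds to fs − 24 kHz = 5.5 kHz.
Distinct values: {5.5 kHz, 8 kHz, 9.5 kHz}.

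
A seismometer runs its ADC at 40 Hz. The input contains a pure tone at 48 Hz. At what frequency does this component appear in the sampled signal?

8 Hz

48 Hz mod fs = 8 Hz.
8 Hz ≤ fs/2 = 20 Hz, appears at 8 Hz.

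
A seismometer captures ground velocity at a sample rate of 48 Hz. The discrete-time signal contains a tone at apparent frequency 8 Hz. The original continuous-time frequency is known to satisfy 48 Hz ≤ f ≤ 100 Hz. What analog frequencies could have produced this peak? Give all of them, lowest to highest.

56 Hz, 88 Hz

Frequencies that alias to 8 Hz are k·fs ± 8 Hz for integer k ≥ 0.
k=0: 8 Hz.
k=1: 40 Hz, 56 Hz.
k=2: 88 Hz, 104 Hz.
k=3: 136 Hz, 152 Hz.
Within [48 Hz, 100 Hz]: 56 Hz, 88 Hz.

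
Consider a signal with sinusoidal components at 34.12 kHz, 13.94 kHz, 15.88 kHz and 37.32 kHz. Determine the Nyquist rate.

Highest-frequency component: 37.32 kHz.
Nyquist rate = 2 × 37.32 kHz = 74.64 kHz.

74.64 kHz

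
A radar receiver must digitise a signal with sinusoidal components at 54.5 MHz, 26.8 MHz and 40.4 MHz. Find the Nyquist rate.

109 MHz

Highest-frequency component: 54.5 MHz.
Nyquist rate = 2 × 54.5 MHz = 109 MHz.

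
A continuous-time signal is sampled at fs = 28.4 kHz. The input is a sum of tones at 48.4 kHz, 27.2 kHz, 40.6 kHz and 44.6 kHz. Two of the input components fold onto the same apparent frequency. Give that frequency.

fs/2 = 14.2 kHz.
48.4 kHz mod fs = 20 kHz.
20 kHz > fs/2 = 14.2 kHz, folds to fs − 20 kHz = 8.4 kHz.
27.2 kHz > fs/2 = 14.2 kHz, folds to fs − 27.2 kHz = 1.2 kHz.
40.6 kHz mod fs = 12.2 kHz.
12.2 kHz ≤ fs/2 = 14.2 kHz, appears at 12.2 kHz.
44.6 kHz mod fs = 16.2 kHz.
16.2 kHz > fs/2 = 14.2 kHz, folds to fs − 16.2 kHz = 12.2 kHz.
40.6 kHz and 44.6 kHz both map to 12.2 kHz.

12.2 kHz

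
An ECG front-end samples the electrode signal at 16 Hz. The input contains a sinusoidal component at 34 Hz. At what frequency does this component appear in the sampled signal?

2 Hz

34 Hz mod fs = 2 Hz.
2 Hz ≤ fs/2 = 8 Hz, appears at 2 Hz.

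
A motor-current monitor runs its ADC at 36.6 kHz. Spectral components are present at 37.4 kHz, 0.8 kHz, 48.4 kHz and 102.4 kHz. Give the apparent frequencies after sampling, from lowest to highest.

0.8 kHz, 7.4 kHz, 11.8 kHz

fs/2 = 18.3 kHz.
37.4 kHz mod fs = 0.8 kHz.
0.8 kHz ≤ fs/2 = 18.3 kHz, appears at 0.8 kHz.
0.8 kHz ≤ fs/2 = 18.3 kHz, passes unchanged.
48.4 kHz mod fs = 11.8 kHz.
11.8 kHz ≤ fs/2 = 18.3 kHz, appears at 11.8 kHz.
102.4 kHz mod fs = 29.2 kHz.
29.2 kHz > fs/2 = 18.3 kHz, folds to fs − 29.2 kHz = 7.4 kHz.
Distinct values: {0.8 kHz, 7.4 kHz, 11.8 kHz}.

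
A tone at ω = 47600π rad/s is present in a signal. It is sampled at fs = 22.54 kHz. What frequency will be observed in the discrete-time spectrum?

1.26 kHz

ω = 47600π rad/s → f = ω/(2π) = 23800 Hz = 23.8 kHz.
23.8 kHz mod fs = 1.26 kHz.
1.26 kHz ≤ fs/2 = 11.27 kHz, appears at 1.26 kHz.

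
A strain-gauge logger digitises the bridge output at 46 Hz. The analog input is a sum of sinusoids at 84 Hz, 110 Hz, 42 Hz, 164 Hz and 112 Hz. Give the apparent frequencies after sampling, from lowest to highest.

fs/2 = 23 Hz.
84 Hz mod fs = 38 Hz.
38 Hz > fs/2 = 23 Hz, folds to fs − 38 Hz = 8 Hz.
110 Hz mod fs = 18 Hz.
18 Hz ≤ fs/2 = 23 Hz, appears at 18 Hz.
42 Hz > fs/2 = 23 Hz, folds to fs − 42 Hz = 4 Hz.
164 Hz mod fs = 26 Hz.
26 Hz > fs/2 = 23 Hz, folds to fs − 26 Hz = 20 Hz.
112 Hz mod fs = 20 Hz.
20 Hz ≤ fs/2 = 23 Hz, appears at 20 Hz.
Distinct values: {4 Hz, 8 Hz, 18 Hz, 20 Hz}.

4 Hz, 8 Hz, 18 Hz, 20 Hz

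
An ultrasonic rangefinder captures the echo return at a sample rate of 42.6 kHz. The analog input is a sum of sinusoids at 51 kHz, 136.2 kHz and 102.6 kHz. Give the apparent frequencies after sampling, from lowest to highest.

8.4 kHz, 17.4 kHz

fs/2 = 21.3 kHz.
51 kHz mod fs = 8.4 kHz.
8.4 kHz ≤ fs/2 = 21.3 kHz, appears at 8.4 kHz.
136.2 kHz mod fs = 8.4 kHz.
8.4 kHz ≤ fs/2 = 21.3 kHz, appears at 8.4 kHz.
102.6 kHz mod fs = 17.4 kHz.
17.4 kHz ≤ fs/2 = 21.3 kHz, appears at 17.4 kHz.
Distinct values: {8.4 kHz, 17.4 kHz}.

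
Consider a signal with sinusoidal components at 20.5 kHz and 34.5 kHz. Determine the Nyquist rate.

Highest-frequency component: 34.5 kHz.
Nyquist rate = 2 × 34.5 kHz = 69 kHz.

69 kHz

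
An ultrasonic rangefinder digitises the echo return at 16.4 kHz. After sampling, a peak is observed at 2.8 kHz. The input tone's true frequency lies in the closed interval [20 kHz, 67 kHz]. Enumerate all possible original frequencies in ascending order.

30 kHz, 35.6 kHz, 46.4 kHz, 52 kHz, 62.8 kHz

Frequencies that alias to 2.8 kHz are k·fs ± 2.8 kHz for integer k ≥ 0.
k=0: 2.8 kHz.
k=1: 13.6 kHz, 19.2 kHz.
k=2: 30 kHz, 35.6 kHz.
k=3: 46.4 kHz, 52 kHz.
k=4: 62.8 kHz, 68.4 kHz.
k=5: 79.2 kHz, 84.8 kHz.
Within [20 kHz, 67 kHz]: 30 kHz, 35.6 kHz, 46.4 kHz, 52 kHz, 62.8 kHz.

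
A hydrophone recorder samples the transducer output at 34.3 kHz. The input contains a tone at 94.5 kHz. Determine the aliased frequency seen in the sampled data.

8.4 kHz

94.5 kHz mod fs = 25.9 kHz.
25.9 kHz > fs/2 = 17.15 kHz, folds to fs − 25.9 kHz = 8.4 kHz.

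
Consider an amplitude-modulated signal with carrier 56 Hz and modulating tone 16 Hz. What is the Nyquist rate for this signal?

AM sidebands sit at fc ± fm = 40 Hz and 72 Hz.
Highest-frequency component: 72 Hz.
Nyquist rate = 2 × 72 Hz = 144 Hz.

144 Hz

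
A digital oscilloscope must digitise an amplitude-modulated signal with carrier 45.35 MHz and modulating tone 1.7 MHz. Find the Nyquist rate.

AM sidebands sit at fc ± fm = 43.65 MHz and 47.05 MHz.
Highest-frequency component: 47.05 MHz.
Nyquist rate = 2 × 47.05 MHz = 94.1 MHz.

94.1 MHz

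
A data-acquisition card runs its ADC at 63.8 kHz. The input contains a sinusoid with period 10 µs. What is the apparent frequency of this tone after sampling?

T = 10 µs → f = 1/T = 100 kHz.
100 kHz mod fs = 36.2 kHz.
36.2 kHz > fs/2 = 31.9 kHz, folds to fs − 36.2 kHz = 27.6 kHz.

27.6 kHz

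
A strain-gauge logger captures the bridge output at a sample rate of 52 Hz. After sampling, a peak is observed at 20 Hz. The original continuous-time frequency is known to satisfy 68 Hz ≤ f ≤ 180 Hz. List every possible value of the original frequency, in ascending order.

72 Hz, 84 Hz, 124 Hz, 136 Hz, 176 Hz

Frequencies that alias to 20 Hz are k·fs ± 20 Hz for integer k ≥ 0.
k=0: 20 Hz.
k=1: 32 Hz, 72 Hz.
k=2: 84 Hz, 124 Hz.
k=3: 136 Hz, 176 Hz.
k=4: 188 Hz, 228 Hz.
Within [68 Hz, 180 Hz]: 72 Hz, 84 Hz, 124 Hz, 136 Hz, 176 Hz.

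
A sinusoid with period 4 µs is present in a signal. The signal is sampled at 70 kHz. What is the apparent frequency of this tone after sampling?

T = 4 µs → f = 1/T = 250 kHz.
250 kHz mod fs = 40 kHz.
40 kHz > fs/2 = 35 kHz, folds to fs − 40 kHz = 30 kHz.

30 kHz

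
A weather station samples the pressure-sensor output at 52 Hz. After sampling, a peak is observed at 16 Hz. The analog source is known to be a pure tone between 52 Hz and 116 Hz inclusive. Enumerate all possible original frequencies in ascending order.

68 Hz, 88 Hz

Frequencies that alias to 16 Hz are k·fs ± 16 Hz for integer k ≥ 0.
k=0: 16 Hz.
k=1: 36 Hz, 68 Hz.
k=2: 88 Hz, 120 Hz.
k=3: 140 Hz, 172 Hz.
Within [52 Hz, 116 Hz]: 68 Hz, 88 Hz.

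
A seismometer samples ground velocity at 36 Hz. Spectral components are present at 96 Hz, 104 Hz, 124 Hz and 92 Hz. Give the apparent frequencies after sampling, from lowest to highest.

4 Hz, 12 Hz, 16 Hz

fs/2 = 18 Hz.
96 Hz mod fs = 24 Hz.
24 Hz > fs/2 = 18 Hz, folds to fs − 24 Hz = 12 Hz.
104 Hz mod fs = 32 Hz.
32 Hz > fs/2 = 18 Hz, folds to fs − 32 Hz = 4 Hz.
124 Hz mod fs = 16 Hz.
16 Hz ≤ fs/2 = 18 Hz, appears at 16 Hz.
92 Hz mod fs = 20 Hz.
20 Hz > fs/2 = 18 Hz, folds to fs − 20 Hz = 16 Hz.
Distinct values: {4 Hz, 12 Hz, 16 Hz}.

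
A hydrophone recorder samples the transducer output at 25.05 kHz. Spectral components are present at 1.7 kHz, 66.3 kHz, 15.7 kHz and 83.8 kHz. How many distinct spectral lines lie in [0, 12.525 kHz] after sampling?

4

fs/2 = 12.525 kHz.
1.7 kHz ≤ fs/2 = 12.525 kHz, passes unchanged.
66.3 kHz mod fs = 16.2 kHz.
16.2 kHz > fs/2 = 12.525 kHz, folds to fs − 16.2 kHz = 8.85 kHz.
15.7 kHz > fs/2 = 12.525 kHz, folds to fs − 15.7 kHz = 9.35 kHz.
83.8 kHz mod fs = 8.65 kHz.
8.65 kHz ≤ fs/2 = 12.525 kHz, appears at 8.65 kHz.
Distinct values: {1.7 kHz, 8.65 kHz, 8.85 kHz, 9.35 kHz} → 4.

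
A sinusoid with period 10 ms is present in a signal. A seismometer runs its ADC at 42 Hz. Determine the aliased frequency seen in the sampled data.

16 Hz

T = 10 ms → f = 1/T = 100 Hz.
100 Hz mod fs = 16 Hz.
16 Hz ≤ fs/2 = 21 Hz, appears at 16 Hz.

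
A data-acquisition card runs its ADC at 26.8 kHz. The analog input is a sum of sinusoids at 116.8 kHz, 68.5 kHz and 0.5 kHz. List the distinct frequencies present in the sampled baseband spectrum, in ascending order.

0.5 kHz, 9.6 kHz, 11.9 kHz

fs/2 = 13.4 kHz.
116.8 kHz mod fs = 9.6 kHz.
9.6 kHz ≤ fs/2 = 13.4 kHz, appears at 9.6 kHz.
68.5 kHz mod fs = 14.9 kHz.
14.9 kHz > fs/2 = 13.4 kHz, folds to fs − 14.9 kHz = 11.9 kHz.
0.5 kHz ≤ fs/2 = 13.4 kHz, passes unchanged.
Distinct values: {0.5 kHz, 9.6 kHz, 11.9 kHz}.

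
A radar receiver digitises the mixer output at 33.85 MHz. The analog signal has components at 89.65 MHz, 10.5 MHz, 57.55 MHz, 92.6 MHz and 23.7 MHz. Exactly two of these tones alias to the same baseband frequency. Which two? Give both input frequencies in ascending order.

fs/2 = 16.925 MHz.
89.65 MHz mod fs = 21.95 MHz.
21.95 MHz > fs/2 = 16.925 MHz, folds to fs − 21.95 MHz = 11.9 MHz.
10.5 MHz ≤ fs/2 = 16.925 MHz, passes unchanged.
57.55 MHz mod fs = 23.7 MHz.
23.7 MHz > fs/2 = 16.925 MHz, folds to fs − 23.7 MHz = 10.15 MHz.
92.6 MHz mod fs = 24.9 MHz.
24.9 MHz > fs/2 = 16.925 MHz, folds to fs − 24.9 MHz = 8.95 MHz.
23.7 MHz > fs/2 = 16.925 MHz, folds to fs − 23.7 MHz = 10.15 MHz.
23.7 MHz and 57.55 MHz both map to 10.15 MHz.

23.7 MHz, 57.55 MHz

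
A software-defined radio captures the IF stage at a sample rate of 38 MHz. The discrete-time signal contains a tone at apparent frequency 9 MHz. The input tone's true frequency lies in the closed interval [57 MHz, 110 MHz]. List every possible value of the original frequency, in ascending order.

Frequencies that alias to 9 MHz are k·fs ± 9 MHz for integer k ≥ 0.
k=0: 9 MHz.
k=1: 29 MHz, 47 MHz.
k=2: 67 MHz, 85 MHz.
k=3: 105 MHz, 123 MHz.
k=4: 143 MHz, 161 MHz.
Within [57 MHz, 110 MHz]: 67 MHz, 85 MHz, 105 MHz.

67 MHz, 85 MHz, 105 MHz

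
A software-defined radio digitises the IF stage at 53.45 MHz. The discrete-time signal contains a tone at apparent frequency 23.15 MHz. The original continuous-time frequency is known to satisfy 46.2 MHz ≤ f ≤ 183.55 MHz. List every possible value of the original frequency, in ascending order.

76.6 MHz, 83.75 MHz, 130.05 MHz, 137.2 MHz, 183.5 MHz

Frequencies that alias to 23.15 MHz are k·fs ± 23.15 MHz for integer k ≥ 0.
k=0: 23.15 MHz.
k=1: 30.3 MHz, 76.6 MHz.
k=2: 83.75 MHz, 130.05 MHz.
k=3: 137.2 MHz, 183.5 MHz.
k=4: 190.65 MHz, 236.95 MHz.
Within [46.2 MHz, 183.55 MHz]: 76.6 MHz, 83.75 MHz, 130.05 MHz, 137.2 MHz, 183.5 MHz.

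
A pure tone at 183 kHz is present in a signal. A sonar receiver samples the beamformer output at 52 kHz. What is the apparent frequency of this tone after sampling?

183 kHz mod fs = 27 kHz.
27 kHz > fs/2 = 26 kHz, folds to fs − 27 kHz = 25 kHz.

25 kHz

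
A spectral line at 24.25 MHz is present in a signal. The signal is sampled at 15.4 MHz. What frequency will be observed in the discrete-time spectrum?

6.55 MHz

24.25 MHz mod fs = 8.85 MHz.
8.85 MHz > fs/2 = 7.7 MHz, folds to fs − 8.85 MHz = 6.55 MHz.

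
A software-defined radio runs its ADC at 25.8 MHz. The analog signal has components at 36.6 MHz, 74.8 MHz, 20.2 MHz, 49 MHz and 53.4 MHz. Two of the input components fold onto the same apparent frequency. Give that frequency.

fs/2 = 12.9 MHz.
36.6 MHz mod fs = 10.8 MHz.
10.8 MHz ≤ fs/2 = 12.9 MHz, appears at 10.8 MHz.
74.8 MHz mod fs = 23.2 MHz.
23.2 MHz > fs/2 = 12.9 MHz, folds to fs − 23.2 MHz = 2.6 MHz.
20.2 MHz > fs/2 = 12.9 MHz, folds to fs − 20.2 MHz = 5.6 MHz.
49 MHz mod fs = 23.2 MHz.
23.2 MHz > fs/2 = 12.9 MHz, folds to fs − 23.2 MHz = 2.6 MHz.
53.4 MHz mod fs = 1.8 MHz.
1.8 MHz ≤ fs/2 = 12.9 MHz, appears at 1.8 MHz.
49 MHz and 74.8 MHz both map to 2.6 MHz.

2.6 MHz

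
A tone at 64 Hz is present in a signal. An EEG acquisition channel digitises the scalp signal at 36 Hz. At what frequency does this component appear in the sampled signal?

64 Hz mod fs = 28 Hz.
28 Hz > fs/2 = 18 Hz, folds to fs − 28 Hz = 8 Hz.

8 Hz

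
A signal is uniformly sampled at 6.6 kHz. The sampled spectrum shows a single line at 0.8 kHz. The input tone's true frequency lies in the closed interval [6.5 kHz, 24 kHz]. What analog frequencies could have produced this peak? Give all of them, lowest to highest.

Frequencies that alias to 0.8 kHz are k·fs ± 0.8 kHz for integer k ≥ 0.
k=0: 0.8 kHz.
k=1: 5.8 kHz, 7.4 kHz.
k=2: 12.4 kHz, 14 kHz.
k=3: 19 kHz, 20.6 kHz.
k=4: 25.6 kHz, 27.2 kHz.
Within [6.5 kHz, 24 kHz]: 7.4 kHz, 12.4 kHz, 14 kHz, 19 kHz, 20.6 kHz.

7.4 kHz, 12.4 kHz, 14 kHz, 19 kHz, 20.6 kHz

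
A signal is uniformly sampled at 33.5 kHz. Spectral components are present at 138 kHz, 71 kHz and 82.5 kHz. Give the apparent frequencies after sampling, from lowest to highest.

fs/2 = 16.75 kHz.
138 kHz mod fs = 4 kHz.
4 kHz ≤ fs/2 = 16.75 kHz, appears at 4 kHz.
71 kHz mod fs = 4 kHz.
4 kHz ≤ fs/2 = 16.75 kHz, appears at 4 kHz.
82.5 kHz mod fs = 15.5 kHz.
15.5 kHz ≤ fs/2 = 16.75 kHz, appears at 15.5 kHz.
Distinct values: {4 kHz, 15.5 kHz}.

4 kHz, 15.5 kHz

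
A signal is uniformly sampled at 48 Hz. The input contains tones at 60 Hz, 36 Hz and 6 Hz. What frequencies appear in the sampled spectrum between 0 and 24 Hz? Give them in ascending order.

fs/2 = 24 Hz.
60 Hz mod fs = 12 Hz.
12 Hz ≤ fs/2 = 24 Hz, appears at 12 Hz.
36 Hz > fs/2 = 24 Hz, folds to fs − 36 Hz = 12 Hz.
6 Hz ≤ fs/2 = 24 Hz, passes unchanged.
Distinct values: {6 Hz, 12 Hz}.

6 Hz, 12 Hz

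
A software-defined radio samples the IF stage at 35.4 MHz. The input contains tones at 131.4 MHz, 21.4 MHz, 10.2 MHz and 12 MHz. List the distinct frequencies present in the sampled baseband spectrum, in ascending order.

10.2 MHz, 12 MHz, 14 MHz

fs/2 = 17.7 MHz.
131.4 MHz mod fs = 25.2 MHz.
25.2 MHz > fs/2 = 17.7 MHz, folds to fs − 25.2 MHz = 10.2 MHz.
21.4 MHz > fs/2 = 17.7 MHz, folds to fs − 21.4 MHz = 14 MHz.
10.2 MHz ≤ fs/2 = 17.7 MHz, passes unchanged.
12 MHz ≤ fs/2 = 17.7 MHz, passes unchanged.
Distinct values: {10.2 MHz, 12 MHz, 14 MHz}.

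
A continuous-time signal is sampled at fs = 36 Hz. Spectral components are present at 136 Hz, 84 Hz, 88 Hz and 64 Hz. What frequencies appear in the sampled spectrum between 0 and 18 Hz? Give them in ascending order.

fs/2 = 18 Hz.
136 Hz mod fs = 28 Hz.
28 Hz > fs/2 = 18 Hz, folds to fs − 28 Hz = 8 Hz.
84 Hz mod fs = 12 Hz.
12 Hz ≤ fs/2 = 18 Hz, appears at 12 Hz.
88 Hz mod fs = 16 Hz.
16 Hz ≤ fs/2 = 18 Hz, appears at 16 Hz.
64 Hz mod fs = 28 Hz.
28 Hz > fs/2 = 18 Hz, folds to fs − 28 Hz = 8 Hz.
Distinct values: {8 Hz, 12 Hz, 16 Hz}.

8 Hz, 12 Hz, 16 Hz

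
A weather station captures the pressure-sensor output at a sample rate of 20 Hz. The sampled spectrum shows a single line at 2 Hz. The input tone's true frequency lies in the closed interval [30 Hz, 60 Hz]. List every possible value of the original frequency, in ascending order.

38 Hz, 42 Hz, 58 Hz

Frequencies that alias to 2 Hz are k·fs ± 2 Hz for integer k ≥ 0.
k=0: 2 Hz.
k=1: 18 Hz, 22 Hz.
k=2: 38 Hz, 42 Hz.
k=3: 58 Hz, 62 Hz.
k=4: 78 Hz, 82 Hz.
Within [30 Hz, 60 Hz]: 38 Hz, 42 Hz, 58 Hz.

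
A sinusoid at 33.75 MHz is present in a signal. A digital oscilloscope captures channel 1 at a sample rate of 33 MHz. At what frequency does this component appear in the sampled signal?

33.75 MHz mod fs = 0.75 MHz.
0.75 MHz ≤ fs/2 = 16.5 MHz, appears at 0.75 MHz.

0.75 MHz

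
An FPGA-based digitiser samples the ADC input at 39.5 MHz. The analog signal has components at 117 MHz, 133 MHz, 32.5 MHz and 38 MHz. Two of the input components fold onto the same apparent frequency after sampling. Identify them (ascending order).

fs/2 = 19.75 MHz.
117 MHz mod fs = 38 MHz.
38 MHz > fs/2 = 19.75 MHz, folds to fs − 38 MHz = 1.5 MHz.
133 MHz mod fs = 14.5 MHz.
14.5 MHz ≤ fs/2 = 19.75 MHz, appears at 14.5 MHz.
32.5 MHz > fs/2 = 19.75 MHz, folds to fs − 32.5 MHz = 7 MHz.
38 MHz > fs/2 = 19.75 MHz, folds to fs − 38 MHz = 1.5 MHz.
38 MHz and 117 MHz both map to 1.5 MHz.

38 MHz, 117 MHz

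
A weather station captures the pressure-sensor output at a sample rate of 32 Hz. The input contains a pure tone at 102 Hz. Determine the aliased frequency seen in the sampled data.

6 Hz

102 Hz mod fs = 6 Hz.
6 Hz ≤ fs/2 = 16 Hz, appears at 6 Hz.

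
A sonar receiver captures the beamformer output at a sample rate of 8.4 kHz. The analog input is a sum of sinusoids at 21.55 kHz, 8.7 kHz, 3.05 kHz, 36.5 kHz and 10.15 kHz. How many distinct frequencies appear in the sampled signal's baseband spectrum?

fs/2 = 4.2 kHz.
21.55 kHz mod fs = 4.75 kHz.
4.75 kHz > fs/2 = 4.2 kHz, folds to fs − 4.75 kHz = 3.65 kHz.
8.7 kHz mod fs = 0.3 kHz.
0.3 kHz ≤ fs/2 = 4.2 kHz, appears at 0.3 kHz.
3.05 kHz ≤ fs/2 = 4.2 kHz, passes unchanged.
36.5 kHz mod fs = 2.9 kHz.
2.9 kHz ≤ fs/2 = 4.2 kHz, appears at 2.9 kHz.
10.15 kHz mod fs = 1.75 kHz.
1.75 kHz ≤ fs/2 = 4.2 kHz, appears at 1.75 kHz.
Distinct values: {0.3 kHz, 1.75 kHz, 2.9 kHz, 3.05 kHz, 3.65 kHz} → 5.

5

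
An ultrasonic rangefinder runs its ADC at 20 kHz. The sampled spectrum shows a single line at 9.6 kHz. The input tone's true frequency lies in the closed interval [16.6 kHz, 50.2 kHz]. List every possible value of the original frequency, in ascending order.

Frequencies that alias to 9.6 kHz are k·fs ± 9.6 kHz for integer k ≥ 0.
k=0: 9.6 kHz.
k=1: 10.4 kHz, 29.6 kHz.
k=2: 30.4 kHz, 49.6 kHz.
k=3: 50.4 kHz, 69.6 kHz.
Within [16.6 kHz, 50.2 kHz]: 29.6 kHz, 30.4 kHz, 49.6 kHz.

29.6 kHz, 30.4 kHz, 49.6 kHz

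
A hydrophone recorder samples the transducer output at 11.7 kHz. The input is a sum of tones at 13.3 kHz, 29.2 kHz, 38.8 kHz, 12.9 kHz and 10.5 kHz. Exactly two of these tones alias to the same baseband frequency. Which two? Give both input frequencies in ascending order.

10.5 kHz, 12.9 kHz

fs/2 = 5.85 kHz.
13.3 kHz mod fs = 1.6 kHz.
1.6 kHz ≤ fs/2 = 5.85 kHz, appears at 1.6 kHz.
29.2 kHz mod fs = 5.8 kHz.
5.8 kHz ≤ fs/2 = 5.85 kHz, appears at 5.8 kHz.
38.8 kHz mod fs = 3.7 kHz.
3.7 kHz ≤ fs/2 = 5.85 kHz, appears at 3.7 kHz.
12.9 kHz mod fs = 1.2 kHz.
1.2 kHz ≤ fs/2 = 5.85 kHz, appears at 1.2 kHz.
10.5 kHz > fs/2 = 5.85 kHz, folds to fs − 10.5 kHz = 1.2 kHz.
10.5 kHz and 12.9 kHz both map to 1.2 kHz.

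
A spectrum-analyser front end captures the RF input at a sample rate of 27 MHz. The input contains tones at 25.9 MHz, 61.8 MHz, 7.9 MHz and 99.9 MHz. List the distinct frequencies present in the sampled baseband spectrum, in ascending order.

fs/2 = 13.5 MHz.
25.9 MHz > fs/2 = 13.5 MHz, folds to fs − 25.9 MHz = 1.1 MHz.
61.8 MHz mod fs = 7.8 MHz.
7.8 MHz ≤ fs/2 = 13.5 MHz, appears at 7.8 MHz.
7.9 MHz ≤ fs/2 = 13.5 MHz, passes unchanged.
99.9 MHz mod fs = 18.9 MHz.
18.9 MHz > fs/2 = 13.5 MHz, folds to fs − 18.9 MHz = 8.1 MHz.
Distinct values: {1.1 MHz, 7.8 MHz, 7.9 MHz, 8.1 MHz}.

1.1 MHz, 7.8 MHz, 7.9 MHz, 8.1 MHz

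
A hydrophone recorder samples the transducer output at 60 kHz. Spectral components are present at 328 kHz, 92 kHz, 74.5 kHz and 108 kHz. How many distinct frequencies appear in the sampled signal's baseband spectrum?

fs/2 = 30 kHz.
328 kHz mod fs = 28 kHz.
28 kHz ≤ fs/2 = 30 kHz, appears at 28 kHz.
92 kHz mod fs = 32 kHz.
32 kHz > fs/2 = 30 kHz, folds to fs − 32 kHz = 28 kHz.
74.5 kHz mod fs = 14.5 kHz.
14.5 kHz ≤ fs/2 = 30 kHz, appears at 14.5 kHz.
108 kHz mod fs = 48 kHz.
48 kHz > fs/2 = 30 kHz, folds to fs − 48 kHz = 12 kHz.
Distinct values: {12 kHz, 14.5 kHz, 28 kHz} → 3.

3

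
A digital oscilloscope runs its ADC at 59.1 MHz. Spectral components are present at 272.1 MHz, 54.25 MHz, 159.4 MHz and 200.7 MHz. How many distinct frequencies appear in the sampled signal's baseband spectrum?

fs/2 = 29.55 MHz.
272.1 MHz mod fs = 35.7 MHz.
35.7 MHz > fs/2 = 29.55 MHz, folds to fs − 35.7 MHz = 23.4 MHz.
54.25 MHz > fs/2 = 29.55 MHz, folds to fs − 54.25 MHz = 4.85 MHz.
159.4 MHz mod fs = 41.2 MHz.
41.2 MHz > fs/2 = 29.55 MHz, folds to fs − 41.2 MHz = 17.9 MHz.
200.7 MHz mod fs = 23.4 MHz.
23.4 MHz ≤ fs/2 = 29.55 MHz, appears at 23.4 MHz.
Distinct values: {4.85 MHz, 17.9 MHz, 23.4 MHz} → 3.

3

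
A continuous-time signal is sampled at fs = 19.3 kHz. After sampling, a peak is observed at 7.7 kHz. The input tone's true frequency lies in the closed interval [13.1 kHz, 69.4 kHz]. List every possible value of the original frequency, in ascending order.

27 kHz, 30.9 kHz, 46.3 kHz, 50.2 kHz, 65.6 kHz

Frequencies that alias to 7.7 kHz are k·fs ± 7.7 kHz for integer k ≥ 0.
k=0: 7.7 kHz.
k=1: 11.6 kHz, 27 kHz.
k=2: 30.9 kHz, 46.3 kHz.
k=3: 50.2 kHz, 65.6 kHz.
k=4: 69.5 kHz, 84.9 kHz.
Within [13.1 kHz, 69.4 kHz]: 27 kHz, 30.9 kHz, 46.3 kHz, 50.2 kHz, 65.6 kHz.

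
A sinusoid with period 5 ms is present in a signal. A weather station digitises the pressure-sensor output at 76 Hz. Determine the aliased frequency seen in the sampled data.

28 Hz

T = 5 ms → f = 1/T = 200 Hz.
200 Hz mod fs = 48 Hz.
48 Hz > fs/2 = 38 Hz, folds to fs − 48 Hz = 28 Hz.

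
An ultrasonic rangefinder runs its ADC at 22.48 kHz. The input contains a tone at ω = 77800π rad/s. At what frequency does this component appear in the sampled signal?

6.06 kHz

ω = 77800π rad/s → f = ω/(2π) = 38900 Hz = 38.9 kHz.
38.9 kHz mod fs = 16.42 kHz.
16.42 kHz > fs/2 = 11.24 kHz, folds to fs − 16.42 kHz = 6.06 kHz.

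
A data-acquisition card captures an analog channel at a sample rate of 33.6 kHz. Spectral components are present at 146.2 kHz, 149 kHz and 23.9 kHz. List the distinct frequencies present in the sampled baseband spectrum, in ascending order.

fs/2 = 16.8 kHz.
146.2 kHz mod fs = 11.8 kHz.
11.8 kHz ≤ fs/2 = 16.8 kHz, appears at 11.8 kHz.
149 kHz mod fs = 14.6 kHz.
14.6 kHz ≤ fs/2 = 16.8 kHz, appears at 14.6 kHz.
23.9 kHz > fs/2 = 16.8 kHz, folds to fs − 23.9 kHz = 9.7 kHz.
Distinct values: {9.7 kHz, 11.8 kHz, 14.6 kHz}.

9.7 kHz, 11.8 kHz, 14.6 kHz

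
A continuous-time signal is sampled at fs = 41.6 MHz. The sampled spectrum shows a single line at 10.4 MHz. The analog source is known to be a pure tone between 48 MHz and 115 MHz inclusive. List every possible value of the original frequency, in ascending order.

Frequencies that alias to 10.4 MHz are k·fs ± 10.4 MHz for integer k ≥ 0.
k=0: 10.4 MHz.
k=1: 31.2 MHz, 52 MHz.
k=2: 72.8 MHz, 93.6 MHz.
k=3: 114.4 MHz, 135.2 MHz.
k=4: 156 MHz, 176.8 MHz.
Within [48 MHz, 115 MHz]: 52 MHz, 72.8 MHz, 93.6 MHz, 114.4 MHz.

52 MHz, 72.8 MHz, 93.6 MHz, 114.4 MHz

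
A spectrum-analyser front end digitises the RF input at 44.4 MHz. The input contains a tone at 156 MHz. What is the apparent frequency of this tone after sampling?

156 MHz mod fs = 22.8 MHz.
22.8 MHz > fs/2 = 22.2 MHz, folds to fs − 22.8 MHz = 21.6 MHz.

21.6 MHz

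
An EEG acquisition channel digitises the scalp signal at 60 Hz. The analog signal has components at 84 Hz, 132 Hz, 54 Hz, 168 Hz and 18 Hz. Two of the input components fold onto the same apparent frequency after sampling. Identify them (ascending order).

132 Hz, 168 Hz

fs/2 = 30 Hz.
84 Hz mod fs = 24 Hz.
24 Hz ≤ fs/2 = 30 Hz, appears at 24 Hz.
132 Hz mod fs = 12 Hz.
12 Hz ≤ fs/2 = 30 Hz, appears at 12 Hz.
54 Hz > fs/2 = 30 Hz, folds to fs − 54 Hz = 6 Hz.
168 Hz mod fs = 48 Hz.
48 Hz > fs/2 = 30 Hz, folds to fs − 48 Hz = 12 Hz.
18 Hz ≤ fs/2 = 30 Hz, passes unchanged.
132 Hz and 168 Hz both map to 12 Hz.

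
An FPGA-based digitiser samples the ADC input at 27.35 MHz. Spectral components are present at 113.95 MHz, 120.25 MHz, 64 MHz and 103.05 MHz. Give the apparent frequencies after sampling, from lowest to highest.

fs/2 = 13.675 MHz.
113.95 MHz mod fs = 4.55 MHz.
4.55 MHz ≤ fs/2 = 13.675 MHz, appears at 4.55 MHz.
120.25 MHz mod fs = 10.85 MHz.
10.85 MHz ≤ fs/2 = 13.675 MHz, appears at 10.85 MHz.
64 MHz mod fs = 9.3 MHz.
9.3 MHz ≤ fs/2 = 13.675 MHz, appears at 9.3 MHz.
103.05 MHz mod fs = 21 MHz.
21 MHz > fs/2 = 13.675 MHz, folds to fs − 21 MHz = 6.35 MHz.
Distinct values: {4.55 MHz, 6.35 MHz, 9.3 MHz, 10.85 MHz}.

4.55 MHz, 6.35 MHz, 9.3 MHz, 10.85 MHz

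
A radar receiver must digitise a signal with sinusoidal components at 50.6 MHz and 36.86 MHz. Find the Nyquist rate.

101.2 MHz

Highest-frequency component: 50.6 MHz.
Nyquist rate = 2 × 50.6 MHz = 101.2 MHz.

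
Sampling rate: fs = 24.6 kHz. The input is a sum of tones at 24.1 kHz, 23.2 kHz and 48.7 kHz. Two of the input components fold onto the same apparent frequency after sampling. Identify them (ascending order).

fs/2 = 12.3 kHz.
24.1 kHz > fs/2 = 12.3 kHz, folds to fs − 24.1 kHz = 0.5 kHz.
23.2 kHz > fs/2 = 12.3 kHz, folds to fs − 23.2 kHz = 1.4 kHz.
48.7 kHz mod fs = 24.1 kHz.
24.1 kHz > fs/2 = 12.3 kHz, folds to fs − 24.1 kHz = 0.5 kHz.
24.1 kHz and 48.7 kHz both map to 0.5 kHz.

24.1 kHz, 48.7 kHz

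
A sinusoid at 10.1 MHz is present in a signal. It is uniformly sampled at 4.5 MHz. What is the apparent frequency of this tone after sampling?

10.1 MHz mod fs = 1.1 MHz.
1.1 MHz ≤ fs/2 = 2.25 MHz, appears at 1.1 MHz.

1.1 MHz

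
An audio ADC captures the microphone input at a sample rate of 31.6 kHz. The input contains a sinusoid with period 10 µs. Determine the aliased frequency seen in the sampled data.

5.2 kHz

T = 10 µs → f = 1/T = 100 kHz.
100 kHz mod fs = 5.2 kHz.
5.2 kHz ≤ fs/2 = 15.8 kHz, appears at 5.2 kHz.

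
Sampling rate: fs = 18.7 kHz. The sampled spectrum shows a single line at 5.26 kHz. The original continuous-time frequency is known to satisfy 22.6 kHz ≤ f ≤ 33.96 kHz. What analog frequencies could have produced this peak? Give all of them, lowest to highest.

Frequencies that alias to 5.26 kHz are k·fs ± 5.26 kHz for integer k ≥ 0.
k=0: 5.26 kHz.
k=1: 13.44 kHz, 23.96 kHz.
k=2: 32.14 kHz, 42.66 kHz.
k=3: 50.84 kHz, 61.36 kHz.
Within [22.6 kHz, 33.96 kHz]: 23.96 kHz, 32.14 kHz.

23.96 kHz, 32.14 kHz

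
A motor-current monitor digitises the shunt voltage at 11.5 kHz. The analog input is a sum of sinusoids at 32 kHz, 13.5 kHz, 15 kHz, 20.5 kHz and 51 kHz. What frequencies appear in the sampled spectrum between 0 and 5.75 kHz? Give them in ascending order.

fs/2 = 5.75 kHz.
32 kHz mod fs = 9 kHz.
9 kHz > fs/2 = 5.75 kHz, folds to fs − 9 kHz = 2.5 kHz.
13.5 kHz mod fs = 2 kHz.
2 kHz ≤ fs/2 = 5.75 kHz, appears at 2 kHz.
15 kHz mod fs = 3.5 kHz.
3.5 kHz ≤ fs/2 = 5.75 kHz, appears at 3.5 kHz.
20.5 kHz mod fs = 9 kHz.
9 kHz > fs/2 = 5.75 kHz, folds to fs − 9 kHz = 2.5 kHz.
51 kHz mod fs = 5 kHz.
5 kHz ≤ fs/2 = 5.75 kHz, appears at 5 kHz.
Distinct values: {2 kHz, 2.5 kHz, 3.5 kHz, 5 kHz}.

2 kHz, 2.5 kHz, 3.5 kHz, 5 kHz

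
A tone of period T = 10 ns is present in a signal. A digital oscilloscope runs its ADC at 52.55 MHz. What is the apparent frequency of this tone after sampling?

5.1 MHz

T = 10 ns → f = 1/T = 100 MHz.
100 MHz mod fs = 47.45 MHz.
47.45 MHz > fs/2 = 26.275 MHz, folds to fs − 47.45 MHz = 5.1 MHz.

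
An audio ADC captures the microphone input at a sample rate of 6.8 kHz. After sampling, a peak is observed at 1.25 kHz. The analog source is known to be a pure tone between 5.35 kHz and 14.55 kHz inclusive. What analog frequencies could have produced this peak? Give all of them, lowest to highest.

5.55 kHz, 8.05 kHz, 12.35 kHz

Frequencies that alias to 1.25 kHz are k·fs ± 1.25 kHz for integer k ≥ 0.
k=0: 1.25 kHz.
k=1: 5.55 kHz, 8.05 kHz.
k=2: 12.35 kHz, 14.85 kHz.
k=3: 19.15 kHz, 21.65 kHz.
Within [5.35 kHz, 14.55 kHz]: 5.55 kHz, 8.05 kHz, 12.35 kHz.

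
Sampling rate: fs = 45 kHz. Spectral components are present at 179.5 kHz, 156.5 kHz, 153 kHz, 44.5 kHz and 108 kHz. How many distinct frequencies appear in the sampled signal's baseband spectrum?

fs/2 = 22.5 kHz.
179.5 kHz mod fs = 44.5 kHz.
44.5 kHz > fs/2 = 22.5 kHz, folds to fs − 44.5 kHz = 0.5 kHz.
156.5 kHz mod fs = 21.5 kHz.
21.5 kHz ≤ fs/2 = 22.5 kHz, appears at 21.5 kHz.
153 kHz mod fs = 18 kHz.
18 kHz ≤ fs/2 = 22.5 kHz, appears at 18 kHz.
44.5 kHz > fs/2 = 22.5 kHz, folds to fs − 44.5 kHz = 0.5 kHz.
108 kHz mod fs = 18 kHz.
18 kHz ≤ fs/2 = 22.5 kHz, appears at 18 kHz.
Distinct values: {0.5 kHz, 18 kHz, 21.5 kHz} → 3.

3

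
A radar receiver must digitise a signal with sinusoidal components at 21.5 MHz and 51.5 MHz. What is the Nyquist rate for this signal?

Highest-frequency component: 51.5 MHz.
Nyquist rate = 2 × 51.5 MHz = 103 MHz.

103 MHz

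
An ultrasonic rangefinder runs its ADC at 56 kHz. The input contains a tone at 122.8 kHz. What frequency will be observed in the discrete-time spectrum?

122.8 kHz mod fs = 10.8 kHz.
10.8 kHz ≤ fs/2 = 28 kHz, appears at 10.8 kHz.

10.8 kHz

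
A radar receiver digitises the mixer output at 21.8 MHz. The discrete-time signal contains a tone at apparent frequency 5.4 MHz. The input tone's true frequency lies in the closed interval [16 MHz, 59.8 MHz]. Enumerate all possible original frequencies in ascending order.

Frequencies that alias to 5.4 MHz are k·fs ± 5.4 MHz for integer k ≥ 0.
k=0: 5.4 MHz.
k=1: 16.4 MHz, 27.2 MHz.
k=2: 38.2 MHz, 49 MHz.
k=3: 60 MHz, 70.8 MHz.
Within [16 MHz, 59.8 MHz]: 16.4 MHz, 27.2 MHz, 38.2 MHz, 49 MHz.

16.4 MHz, 27.2 MHz, 38.2 MHz, 49 MHz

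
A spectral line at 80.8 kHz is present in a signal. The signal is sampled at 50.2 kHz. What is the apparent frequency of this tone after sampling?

80.8 kHz mod fs = 30.6 kHz.
30.6 kHz > fs/2 = 25.1 kHz, folds to fs − 30.6 kHz = 19.6 kHz.

19.6 kHz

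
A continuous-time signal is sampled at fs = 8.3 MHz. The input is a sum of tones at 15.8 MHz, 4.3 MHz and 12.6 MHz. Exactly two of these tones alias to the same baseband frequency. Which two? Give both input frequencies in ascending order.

4.3 MHz, 12.6 MHz

fs/2 = 4.15 MHz.
15.8 MHz mod fs = 7.5 MHz.
7.5 MHz > fs/2 = 4.15 MHz, folds to fs − 7.5 MHz = 0.8 MHz.
4.3 MHz > fs/2 = 4.15 MHz, folds to fs − 4.3 MHz = 4 MHz.
12.6 MHz mod fs = 4.3 MHz.
4.3 MHz > fs/2 = 4.15 MHz, folds to fs − 4.3 MHz = 4 MHz.
4.3 MHz and 12.6 MHz both map to 4 MHz.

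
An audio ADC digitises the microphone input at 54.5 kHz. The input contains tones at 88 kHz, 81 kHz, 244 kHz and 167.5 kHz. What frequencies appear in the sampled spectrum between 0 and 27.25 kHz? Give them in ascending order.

fs/2 = 27.25 kHz.
88 kHz mod fs = 33.5 kHz.
33.5 kHz > fs/2 = 27.25 kHz, folds to fs − 33.5 kHz = 21 kHz.
81 kHz mod fs = 26.5 kHz.
26.5 kHz ≤ fs/2 = 27.25 kHz, appears at 26.5 kHz.
244 kHz mod fs = 26 kHz.
26 kHz ≤ fs/2 = 27.25 kHz, appears at 26 kHz.
167.5 kHz mod fs = 4 kHz.
4 kHz ≤ fs/2 = 27.25 kHz, appears at 4 kHz.
Distinct values: {4 kHz, 21 kHz, 26 kHz, 26.5 kHz}.

4 kHz, 21 kHz, 26 kHz, 26.5 kHz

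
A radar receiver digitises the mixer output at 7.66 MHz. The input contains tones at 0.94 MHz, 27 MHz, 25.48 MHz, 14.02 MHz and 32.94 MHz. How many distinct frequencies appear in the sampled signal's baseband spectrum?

fs/2 = 3.83 MHz.
0.94 MHz ≤ fs/2 = 3.83 MHz, passes unchanged.
27 MHz mod fs = 4.02 MHz.
4.02 MHz > fs/2 = 3.83 MHz, folds to fs − 4.02 MHz = 3.64 MHz.
25.48 MHz mod fs = 2.5 MHz.
2.5 MHz ≤ fs/2 = 3.83 MHz, appears at 2.5 MHz.
14.02 MHz mod fs = 6.36 MHz.
6.36 MHz > fs/2 = 3.83 MHz, folds to fs − 6.36 MHz = 1.3 MHz.
32.94 MHz mod fs = 2.3 MHz.
2.3 MHz ≤ fs/2 = 3.83 MHz, appears at 2.3 MHz.
Distinct values: {0.94 MHz, 1.3 MHz, 2.3 MHz, 2.5 MHz, 3.64 MHz} → 5.

5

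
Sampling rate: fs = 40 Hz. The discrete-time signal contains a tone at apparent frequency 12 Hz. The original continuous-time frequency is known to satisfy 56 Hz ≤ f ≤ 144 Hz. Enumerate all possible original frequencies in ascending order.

68 Hz, 92 Hz, 108 Hz, 132 Hz

Frequencies that alias to 12 Hz are k·fs ± 12 Hz for integer k ≥ 0.
k=0: 12 Hz.
k=1: 28 Hz, 52 Hz.
k=2: 68 Hz, 92 Hz.
k=3: 108 Hz, 132 Hz.
k=4: 148 Hz, 172 Hz.
Within [56 Hz, 144 Hz]: 68 Hz, 92 Hz, 108 Hz, 132 Hz.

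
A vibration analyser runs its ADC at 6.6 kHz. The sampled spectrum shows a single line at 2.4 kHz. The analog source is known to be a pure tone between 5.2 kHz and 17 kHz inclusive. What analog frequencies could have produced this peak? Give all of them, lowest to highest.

Frequencies that alias to 2.4 kHz are k·fs ± 2.4 kHz for integer k ≥ 0.
k=0: 2.4 kHz.
k=1: 4.2 kHz, 9 kHz.
k=2: 10.8 kHz, 15.6 kHz.
k=3: 17.4 kHz, 22.2 kHz.
Within [5.2 kHz, 17 kHz]: 9 kHz, 10.8 kHz, 15.6 kHz.

9 kHz, 10.8 kHz, 15.6 kHz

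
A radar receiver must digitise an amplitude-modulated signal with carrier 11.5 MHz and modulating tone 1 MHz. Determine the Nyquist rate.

25 MHz

AM sidebands sit at fc ± fm = 10.5 MHz and 12.5 MHz.
Highest-frequency component: 12.5 MHz.
Nyquist rate = 2 × 12.5 MHz = 25 MHz.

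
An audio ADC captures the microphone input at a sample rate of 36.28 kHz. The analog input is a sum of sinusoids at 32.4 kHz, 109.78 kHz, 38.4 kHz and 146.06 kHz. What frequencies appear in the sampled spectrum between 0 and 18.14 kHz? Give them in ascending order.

0.94 kHz, 2.12 kHz, 3.88 kHz

fs/2 = 18.14 kHz.
32.4 kHz > fs/2 = 18.14 kHz, folds to fs − 32.4 kHz = 3.88 kHz.
109.78 kHz mod fs = 0.94 kHz.
0.94 kHz ≤ fs/2 = 18.14 kHz, appears at 0.94 kHz.
38.4 kHz mod fs = 2.12 kHz.
2.12 kHz ≤ fs/2 = 18.14 kHz, appears at 2.12 kHz.
146.06 kHz mod fs = 0.94 kHz.
0.94 kHz ≤ fs/2 = 18.14 kHz, appears at 0.94 kHz.
Distinct values: {0.94 kHz, 2.12 kHz, 3.88 kHz}.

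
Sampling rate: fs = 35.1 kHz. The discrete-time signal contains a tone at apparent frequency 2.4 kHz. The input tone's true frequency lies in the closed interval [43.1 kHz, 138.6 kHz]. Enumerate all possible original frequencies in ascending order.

Frequencies that alias to 2.4 kHz are k·fs ± 2.4 kHz for integer k ≥ 0.
k=0: 2.4 kHz.
k=1: 32.7 kHz, 37.5 kHz.
k=2: 67.8 kHz, 72.6 kHz.
k=3: 102.9 kHz, 107.7 kHz.
k=4: 138 kHz, 142.8 kHz.
k=5: 173.1 kHz, 177.9 kHz.
Within [43.1 kHz, 138.6 kHz]: 67.8 kHz, 72.6 kHz, 102.9 kHz, 107.7 kHz, 138 kHz.

67.8 kHz, 72.6 kHz, 102.9 kHz, 107.7 kHz, 138 kHz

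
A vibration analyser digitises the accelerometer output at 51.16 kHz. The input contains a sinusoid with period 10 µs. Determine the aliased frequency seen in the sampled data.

T = 10 µs → f = 1/T = 100 kHz.
100 kHz mod fs = 48.84 kHz.
48.84 kHz > fs/2 = 25.58 kHz, folds to fs − 48.84 kHz = 2.32 kHz.

2.32 kHz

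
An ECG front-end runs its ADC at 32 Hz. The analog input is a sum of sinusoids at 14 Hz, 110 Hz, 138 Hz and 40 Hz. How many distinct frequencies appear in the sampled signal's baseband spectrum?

fs/2 = 16 Hz.
14 Hz ≤ fs/2 = 16 Hz, passes unchanged.
110 Hz mod fs = 14 Hz.
14 Hz ≤ fs/2 = 16 Hz, appears at 14 Hz.
138 Hz mod fs = 10 Hz.
10 Hz ≤ fs/2 = 16 Hz, appears at 10 Hz.
40 Hz mod fs = 8 Hz.
8 Hz ≤ fs/2 = 16 Hz, appears at 8 Hz.
Distinct values: {8 Hz, 10 Hz, 14 Hz} → 3.

3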